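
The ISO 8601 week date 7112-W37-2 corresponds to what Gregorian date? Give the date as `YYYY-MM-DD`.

ISO week 1 of 7112 is the week containing the first Thursday of 7112.
Week 37, day 2 (Tuesday) lands on 7112-09-10.

7112-09-10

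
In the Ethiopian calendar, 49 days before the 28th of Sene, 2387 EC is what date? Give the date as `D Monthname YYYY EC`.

9 Ginbot 2387 EC

JDN of the 28th of Sene, 2387 EC = 2596004.
2596004 − 49 = 2595955.
JDN 2595955 in the Ethiopian calendar is 9 Ginbot 2387 EC.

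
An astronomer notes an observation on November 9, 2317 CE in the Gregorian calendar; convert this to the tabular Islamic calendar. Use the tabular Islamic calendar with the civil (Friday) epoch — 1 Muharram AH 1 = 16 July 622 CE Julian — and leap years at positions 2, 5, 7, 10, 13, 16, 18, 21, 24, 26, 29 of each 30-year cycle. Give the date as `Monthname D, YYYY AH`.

Jumada al-Awwal 3, 1748 AH

Julian Day Number of the source date = 2567639.
Converting JDN 2567639 to the tabular Islamic calendar gives 3 Jumada al-Awwal 1748 AH.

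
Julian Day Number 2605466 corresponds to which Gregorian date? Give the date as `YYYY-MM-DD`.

JDN 2451545 is 1 Jan 2000; 2605466 is +153921 days from there.

2421-06-03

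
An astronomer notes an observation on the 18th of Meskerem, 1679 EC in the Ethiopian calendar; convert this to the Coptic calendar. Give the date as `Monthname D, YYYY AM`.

Thout 18, 1403 AM

Both dates share Julian Day Number 2337127; in the Coptic calendar that is 18 Thout 1403 AM.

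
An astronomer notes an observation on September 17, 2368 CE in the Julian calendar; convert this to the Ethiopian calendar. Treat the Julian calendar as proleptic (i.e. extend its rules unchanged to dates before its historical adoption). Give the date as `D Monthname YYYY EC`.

20 Meskerem 2361 EC

Both dates share Julian Day Number 2586230; in the Ethiopian calendar that is 20 Meskerem 2361 EC.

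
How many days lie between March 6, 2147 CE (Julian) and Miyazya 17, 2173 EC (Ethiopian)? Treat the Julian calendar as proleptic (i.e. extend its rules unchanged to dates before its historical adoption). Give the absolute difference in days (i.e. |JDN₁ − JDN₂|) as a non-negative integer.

12456

JDN of the first date = 2505314.
JDN of the second date = 2517770.
|2517770 − 2505314| = 12456.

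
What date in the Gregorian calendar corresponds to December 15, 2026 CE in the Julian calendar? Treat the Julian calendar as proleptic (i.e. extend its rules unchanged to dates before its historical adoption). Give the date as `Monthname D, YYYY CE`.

December 28, 2026 CE

The Julian–Gregorian offset here is 13 days (Julian trailing).
15 December 2026 Julian + 13 days → 28 December 2026 Gregorian.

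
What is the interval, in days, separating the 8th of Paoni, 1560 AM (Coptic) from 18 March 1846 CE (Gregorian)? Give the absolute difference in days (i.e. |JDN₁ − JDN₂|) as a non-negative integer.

JDN of the first date = 2394732.
JDN of the second date = 2395374.
|2395374 − 2394732| = 642.

642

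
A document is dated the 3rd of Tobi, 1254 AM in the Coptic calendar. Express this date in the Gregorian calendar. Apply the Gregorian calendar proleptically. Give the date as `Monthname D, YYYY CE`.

Julian Day Number of the source date = 2282810.
Converting JDN 2282810 to the Gregorian calendar gives 8 January 1538 CE.

January 8, 1538 CE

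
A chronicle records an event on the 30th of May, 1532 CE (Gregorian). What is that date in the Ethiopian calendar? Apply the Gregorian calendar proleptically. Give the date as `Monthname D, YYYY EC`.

Ginbot 25, 1524 EC

Julian Day Number of the source date = 2280761.
Converting JDN 2280761 to the Ethiopian calendar gives 25 Ginbot 1524 EC.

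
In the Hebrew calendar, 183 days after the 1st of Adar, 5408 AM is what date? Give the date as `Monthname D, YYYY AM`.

Elul 7, 5408 AM

JDN of the 1st of Adar, 5408 AM = 2323034.
2323034 + 183 = 2323217.
JDN 2323217 in the Hebrew calendar is Elul 7, 5408 AM.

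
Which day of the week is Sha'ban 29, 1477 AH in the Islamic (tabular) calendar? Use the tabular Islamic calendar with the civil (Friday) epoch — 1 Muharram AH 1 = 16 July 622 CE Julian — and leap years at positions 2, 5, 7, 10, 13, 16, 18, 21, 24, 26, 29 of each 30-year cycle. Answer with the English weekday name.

Sunday

Equivalently 28 March 2055 Gregorian, JDN 2471720.
Since JDN mod 7 = 6 (0 = Monday), the day is Sunday.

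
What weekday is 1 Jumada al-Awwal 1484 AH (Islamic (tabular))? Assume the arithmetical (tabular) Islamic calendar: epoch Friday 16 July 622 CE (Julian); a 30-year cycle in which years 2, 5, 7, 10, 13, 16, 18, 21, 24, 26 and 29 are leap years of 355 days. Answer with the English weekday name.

This is JDN 2474084 (16 September 2061 Gregorian).
Since JDN mod 7 = 4 (0 = Monday), the day is Friday.

Friday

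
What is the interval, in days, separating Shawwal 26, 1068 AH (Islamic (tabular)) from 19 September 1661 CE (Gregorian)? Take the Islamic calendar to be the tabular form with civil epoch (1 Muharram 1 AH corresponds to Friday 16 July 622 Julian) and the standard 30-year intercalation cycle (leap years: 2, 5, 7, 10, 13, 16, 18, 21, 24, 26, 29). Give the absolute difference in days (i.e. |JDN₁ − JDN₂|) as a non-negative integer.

JDN of the first date = 2326840.
JDN of the second date = 2327990.
|2327990 − 2326840| = 1150.

1150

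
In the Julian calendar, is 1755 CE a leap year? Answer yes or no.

1755 mod 4 = 3, so it is a common year in the Julian calendar.

no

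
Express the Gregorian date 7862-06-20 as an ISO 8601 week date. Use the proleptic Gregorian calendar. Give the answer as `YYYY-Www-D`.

The weekday is Friday (ISO weekday 5).
That Friday belongs to ISO week 25 of ISO year 7862.

7862-W25-5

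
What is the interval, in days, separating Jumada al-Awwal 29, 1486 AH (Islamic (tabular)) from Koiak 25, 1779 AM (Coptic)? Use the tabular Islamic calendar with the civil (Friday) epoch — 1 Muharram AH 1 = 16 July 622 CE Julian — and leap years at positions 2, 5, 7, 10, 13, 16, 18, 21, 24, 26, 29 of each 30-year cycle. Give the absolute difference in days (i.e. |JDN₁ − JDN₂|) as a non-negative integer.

First date → JDN 2474820; second date → JDN 2474558.
The interval is |2474820 − 2474558| = 262 days.

262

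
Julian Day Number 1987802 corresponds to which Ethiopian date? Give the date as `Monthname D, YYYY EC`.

Miyazya 27, 722 EC

The proleptic Gregorian equivalent of JDN 1987802 is 26 April 730.
In the Ethiopian calendar that day is Miyazya 27, 722 EC.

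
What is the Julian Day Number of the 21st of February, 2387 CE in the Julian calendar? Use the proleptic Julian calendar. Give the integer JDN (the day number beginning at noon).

Equivalently 9 March 2387 (Gregorian).
JDN 2451545 is 1 January 2000 CE (Gregorian); the target day is +141416 days from there, so JDN = 2592961.

2592961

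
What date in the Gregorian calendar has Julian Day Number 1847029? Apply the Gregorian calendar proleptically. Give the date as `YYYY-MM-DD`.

0344-11-22

Counting from JDN 2299161 = 15 Oct 1582 gives an offset of -452132 days.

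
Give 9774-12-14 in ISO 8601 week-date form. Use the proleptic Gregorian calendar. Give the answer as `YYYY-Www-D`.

9774-W50-3

The weekday is Wednesday (ISO weekday 3).
That Wednesday belongs to ISO week 50 of ISO year 9774.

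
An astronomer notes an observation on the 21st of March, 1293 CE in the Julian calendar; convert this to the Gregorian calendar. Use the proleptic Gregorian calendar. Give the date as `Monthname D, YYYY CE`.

For dates in this range the Gregorian date is 7 days ahead of the Julian.
21 March 1293 Julian + 7 days → 28 March 1293 Gregorian.

March 28, 1293 CE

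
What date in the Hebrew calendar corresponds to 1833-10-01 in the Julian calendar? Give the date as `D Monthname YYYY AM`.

The source date corresponds to 13 October 1833 in the Gregorian calendar (JDN 2390835).
That day falls on 30 Tishrei 5594 AM in the Hebrew calendar.

30 Tishrei 5594 AM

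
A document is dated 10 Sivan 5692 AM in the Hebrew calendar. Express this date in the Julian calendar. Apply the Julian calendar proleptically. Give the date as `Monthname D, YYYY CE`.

June 1, 1932 CE

Both dates share Julian Day Number 2426873; in the Julian calendar that is 1 June 1932 CE.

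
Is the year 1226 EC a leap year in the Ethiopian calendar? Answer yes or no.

1226 mod 4 = 2; in the Ethiopian calendar a year is leap when year mod 4 = 3, so it is a common year.

no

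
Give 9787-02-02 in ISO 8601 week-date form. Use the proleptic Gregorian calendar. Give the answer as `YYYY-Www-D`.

The weekday is Friday (ISO weekday 5).
That Friday belongs to ISO week 5 of ISO year 9787.

9787-W05-5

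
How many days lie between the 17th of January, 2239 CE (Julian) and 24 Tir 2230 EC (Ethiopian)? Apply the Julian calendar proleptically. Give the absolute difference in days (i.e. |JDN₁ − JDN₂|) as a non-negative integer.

JDN of the first date = 2538869.
JDN of the second date = 2538506.
|2538506 − 2538869| = 363.

363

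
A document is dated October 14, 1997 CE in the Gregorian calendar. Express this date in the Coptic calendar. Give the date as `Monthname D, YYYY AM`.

Both dates share Julian Day Number 2450736; in the Coptic calendar that is 4 Paopi 1714 AM.

Paopi 4, 1714 AM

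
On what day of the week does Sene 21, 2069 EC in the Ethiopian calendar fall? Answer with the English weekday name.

Monday

This is JDN 2479848 (28 June 2077 Gregorian).
2479848 ≡ 0 (mod 7); counting from Monday = 0 gives Monday.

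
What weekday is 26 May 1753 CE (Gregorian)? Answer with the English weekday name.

Since JDN mod 7 = 5 (0 = Monday), the day is Saturday.

Saturday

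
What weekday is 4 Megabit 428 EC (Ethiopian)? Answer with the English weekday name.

Saturday

Equivalently 1 March 436 Gregorian, JDN 1880366.
1880366 ≡ 5 (mod 7); counting from Monday = 0 gives Saturday.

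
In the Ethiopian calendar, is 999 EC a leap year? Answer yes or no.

999 mod 4 = 3; in the Ethiopian calendar a year is leap when year mod 4 = 3, so it is a leap year.

yes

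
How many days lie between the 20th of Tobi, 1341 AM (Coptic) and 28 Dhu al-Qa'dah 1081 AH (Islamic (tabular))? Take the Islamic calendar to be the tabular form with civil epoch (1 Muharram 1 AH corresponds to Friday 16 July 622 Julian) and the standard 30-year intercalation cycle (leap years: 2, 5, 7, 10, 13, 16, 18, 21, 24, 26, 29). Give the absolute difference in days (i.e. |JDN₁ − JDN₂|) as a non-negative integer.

16874

JDN of the first date = 2314604.
JDN of the second date = 2331478.
|2331478 − 2314604| = 16874.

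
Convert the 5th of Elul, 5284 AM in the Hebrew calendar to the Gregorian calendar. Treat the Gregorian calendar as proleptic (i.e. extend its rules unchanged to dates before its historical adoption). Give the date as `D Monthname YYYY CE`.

14 August 1524 CE

Julian Day Number of the source date = 2277915.
Converting JDN 2277915 to the Gregorian calendar gives 14 August 1524 CE.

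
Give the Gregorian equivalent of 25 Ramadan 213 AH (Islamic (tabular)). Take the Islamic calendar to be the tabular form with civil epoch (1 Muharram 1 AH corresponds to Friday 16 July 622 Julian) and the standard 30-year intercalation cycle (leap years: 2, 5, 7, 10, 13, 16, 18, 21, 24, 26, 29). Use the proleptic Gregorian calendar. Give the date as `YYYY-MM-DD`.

Julian Day Number of the source date = 2023826.
Converting JDN 2023826 to the Gregorian calendar gives 11 December 828 CE.

0828-12-11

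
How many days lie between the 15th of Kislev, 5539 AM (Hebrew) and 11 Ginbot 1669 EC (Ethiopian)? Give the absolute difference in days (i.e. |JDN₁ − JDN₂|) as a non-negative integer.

37091

JDN of the first date = 2370799.
JDN of the second date = 2333708.
|2333708 − 2370799| = 37091.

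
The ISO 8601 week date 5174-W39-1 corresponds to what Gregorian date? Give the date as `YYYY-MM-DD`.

ISO week 1 of 5174 is the week containing the first Thursday of 5174.
Week 39, day 1 (Monday) lands on 5174-09-23.

5174-09-23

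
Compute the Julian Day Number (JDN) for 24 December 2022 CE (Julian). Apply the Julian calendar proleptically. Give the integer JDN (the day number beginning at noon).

2459951

In the Gregorian calendar the same day is 6 January 2023.
JDN 2400001 is 17 November 1858 CE (Gregorian), MJD 0; the target day is +59950 days from there, so JDN = 2459951.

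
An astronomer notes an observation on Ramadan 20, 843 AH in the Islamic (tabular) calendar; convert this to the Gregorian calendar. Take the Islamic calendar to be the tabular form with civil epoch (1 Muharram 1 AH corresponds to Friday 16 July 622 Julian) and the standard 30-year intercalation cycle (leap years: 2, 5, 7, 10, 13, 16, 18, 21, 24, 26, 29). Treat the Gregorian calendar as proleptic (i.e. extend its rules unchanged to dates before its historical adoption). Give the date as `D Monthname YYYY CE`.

Julian Day Number of the source date = 2247072.
Converting JDN 2247072 to the Gregorian calendar gives 4 March 1440 CE.

4 March 1440 CE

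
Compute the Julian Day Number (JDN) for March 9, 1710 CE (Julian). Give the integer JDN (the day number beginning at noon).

In the Gregorian calendar the same day is 20 March 1710.
JDN 2451545 is 1 January 2000 CE (Gregorian); the target day is −105842 days from there, so JDN = 2345703.

2345703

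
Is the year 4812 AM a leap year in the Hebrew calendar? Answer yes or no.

Hebrew year 4812 is year 5 of its 19-year Metonic cycle; leap years are at positions 3, 6, 8, 11, 14, 17, 19, so it is a common year (12 months).

no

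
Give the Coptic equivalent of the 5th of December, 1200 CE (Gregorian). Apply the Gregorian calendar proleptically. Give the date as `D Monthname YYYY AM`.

2 Koiak 917 AM

Both dates share Julian Day Number 2159690; in the Coptic calendar that is 2 Koiak 917 AM.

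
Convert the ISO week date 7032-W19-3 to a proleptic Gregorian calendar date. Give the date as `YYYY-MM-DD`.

ISO week 1 of 7032 is the week containing the first Thursday of 7032.
Week 19, day 3 (Wednesday) lands on 7032-05-09.

7032-05-09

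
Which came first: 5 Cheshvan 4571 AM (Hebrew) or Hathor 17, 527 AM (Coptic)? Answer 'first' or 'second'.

Converting both to JDN: 2017190 vs 2017227; the smaller is the first.

first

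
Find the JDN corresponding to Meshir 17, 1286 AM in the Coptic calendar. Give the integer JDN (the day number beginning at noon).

Equivalently 21 February 1570 (proleptic Gregorian).
JDN 2400001 is 17 November 1858 CE (Gregorian), MJD 0; the target day is −105459 days from there, so JDN = 2294542.

2294542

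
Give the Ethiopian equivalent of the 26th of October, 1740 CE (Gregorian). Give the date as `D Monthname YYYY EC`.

18 Tikimt 1733 EC

Both dates share Julian Day Number 2356881; in the Ethiopian calendar that is 18 Tikimt 1733 EC.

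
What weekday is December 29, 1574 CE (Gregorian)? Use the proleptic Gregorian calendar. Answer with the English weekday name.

Sunday

Since JDN mod 7 = 6 (0 = Monday), the day is Sunday.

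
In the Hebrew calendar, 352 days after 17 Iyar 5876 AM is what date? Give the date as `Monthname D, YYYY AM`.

Nisan 14, 5877 AM

JDN of 17 Iyar 5876 AM = 2494032.
2494032 + 352 = 2494384.
JDN 2494384 in the Hebrew calendar is Nisan 14, 5877 AM.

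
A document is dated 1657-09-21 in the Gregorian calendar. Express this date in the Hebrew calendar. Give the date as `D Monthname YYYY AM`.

14 Tishrei 5418 AM

Julian Day Number of the source date = 2326531.
Converting JDN 2326531 to the Hebrew calendar gives 14 Tishrei 5418 AM.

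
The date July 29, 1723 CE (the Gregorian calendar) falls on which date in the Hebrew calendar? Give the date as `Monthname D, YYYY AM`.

Tammuz 26, 5483 AM

Both dates share Julian Day Number 2350582; in the Hebrew calendar that is 26 Tammuz 5483 AM.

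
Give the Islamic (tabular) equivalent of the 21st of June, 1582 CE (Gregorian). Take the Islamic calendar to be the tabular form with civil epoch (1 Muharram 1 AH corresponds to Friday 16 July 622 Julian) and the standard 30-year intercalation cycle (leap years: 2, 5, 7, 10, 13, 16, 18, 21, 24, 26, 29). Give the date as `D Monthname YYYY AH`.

19 Jumada al-Awwal 990 AH

Julian Day Number of the source date = 2299045.
Converting JDN 2299045 to the tabular Islamic calendar gives 19 Jumada al-Awwal 990 AH.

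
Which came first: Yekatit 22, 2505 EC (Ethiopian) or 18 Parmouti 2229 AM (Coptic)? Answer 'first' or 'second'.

first

Converting both to JDN: 2638978 vs 2639034; the smaller is the first.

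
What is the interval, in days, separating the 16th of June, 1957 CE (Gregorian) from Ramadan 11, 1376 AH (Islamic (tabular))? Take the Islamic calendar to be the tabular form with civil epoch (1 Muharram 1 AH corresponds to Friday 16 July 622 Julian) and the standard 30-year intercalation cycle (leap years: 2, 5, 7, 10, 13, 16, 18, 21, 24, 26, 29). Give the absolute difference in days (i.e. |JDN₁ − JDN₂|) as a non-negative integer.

First date → JDN 2436006; second date → JDN 2435940.
The interval is |2436006 − 2435940| = 66 days.

66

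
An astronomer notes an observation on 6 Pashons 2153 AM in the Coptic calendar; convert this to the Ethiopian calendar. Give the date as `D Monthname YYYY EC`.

6 Ginbot 2429 EC

The source date corresponds to 17 May 2437 in the Gregorian calendar (JDN 2611293).
That day falls on 6 Ginbot 2429 EC in the Ethiopian calendar.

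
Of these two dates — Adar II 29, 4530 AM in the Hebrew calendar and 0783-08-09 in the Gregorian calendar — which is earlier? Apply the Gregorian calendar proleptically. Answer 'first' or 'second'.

Converting both to JDN: 2002390 vs 2007265; the smaller is the first.

first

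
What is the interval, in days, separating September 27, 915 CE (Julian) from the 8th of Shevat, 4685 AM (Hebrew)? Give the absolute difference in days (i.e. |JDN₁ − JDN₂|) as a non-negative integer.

First date → JDN 2055531; second date → JDN 2058920.
The interval is |2055531 − 2058920| = 3389 days.

3389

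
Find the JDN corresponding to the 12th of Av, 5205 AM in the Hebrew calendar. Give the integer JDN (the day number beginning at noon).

Equivalently 25 July 1445 (proleptic Gregorian).
JDN 2451545 is 1 January 2000 CE (Gregorian); the target day is −202504 days from there, so JDN = 2249041.

2249041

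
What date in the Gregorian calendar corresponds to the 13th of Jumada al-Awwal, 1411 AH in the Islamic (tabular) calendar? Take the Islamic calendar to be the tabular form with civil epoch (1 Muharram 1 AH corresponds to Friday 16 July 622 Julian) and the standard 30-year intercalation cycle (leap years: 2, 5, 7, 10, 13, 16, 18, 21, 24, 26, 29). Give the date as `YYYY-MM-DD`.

1990-12-01

Both dates share Julian Day Number 2448227; in the Gregorian calendar that is 1 December 1990 CE.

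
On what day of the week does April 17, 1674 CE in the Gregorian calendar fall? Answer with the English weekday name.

JDN 2332583 mod 7 = 1, and JDN 0 was a Monday, so this is a Tuesday.

Tuesday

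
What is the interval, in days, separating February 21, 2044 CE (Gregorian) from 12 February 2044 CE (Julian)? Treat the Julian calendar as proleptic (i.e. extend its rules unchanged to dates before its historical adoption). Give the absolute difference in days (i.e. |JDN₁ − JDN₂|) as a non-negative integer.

First date → JDN 2467667; second date → JDN 2467671.
The interval is |2467667 − 2467671| = 4 days.

4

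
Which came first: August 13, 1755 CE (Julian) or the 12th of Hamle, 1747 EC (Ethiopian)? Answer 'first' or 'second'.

second

First date → JDN 2362296; second date → JDN 2362258.
JDN 2362258 < JDN 2362296, so the second date is earlier.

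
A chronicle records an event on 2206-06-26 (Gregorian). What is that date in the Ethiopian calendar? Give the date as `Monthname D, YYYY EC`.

Julian Day Number of the source date = 2526961.
Converting JDN 2526961 to the Ethiopian calendar gives 17 Sene 2198 EC.

Sene 17, 2198 EC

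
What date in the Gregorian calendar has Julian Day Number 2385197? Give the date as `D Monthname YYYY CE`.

Counting from JDN 2299161 = 15 Oct 1582 gives an offset of 86036 days.

7 May 1818 CE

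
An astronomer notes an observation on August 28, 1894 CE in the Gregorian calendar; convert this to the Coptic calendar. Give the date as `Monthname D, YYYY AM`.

Julian Day Number of the source date = 2413069.
Converting JDN 2413069 to the Coptic calendar gives 23 Mesori 1610 AM.

Mesori 23, 1610 AM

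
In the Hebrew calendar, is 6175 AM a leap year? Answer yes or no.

Hebrew year 6175 is year 19 of its 19-year Metonic cycle; leap years are at positions 3, 6, 8, 11, 14, 17, 19, so it is a leap year (13 months).

yes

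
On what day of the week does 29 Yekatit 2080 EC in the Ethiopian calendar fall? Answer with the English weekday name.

Monday

Equivalently 8 March 2088 Gregorian, JDN 2483754.
Since JDN mod 7 = 0 (0 = Monday), the day is Monday.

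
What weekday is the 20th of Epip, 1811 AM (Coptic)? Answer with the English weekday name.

Wednesday

In the Gregorian calendar this is 27 July 2095 (JDN 2486451).
Since JDN mod 7 = 2 (0 = Monday), the day is Wednesday.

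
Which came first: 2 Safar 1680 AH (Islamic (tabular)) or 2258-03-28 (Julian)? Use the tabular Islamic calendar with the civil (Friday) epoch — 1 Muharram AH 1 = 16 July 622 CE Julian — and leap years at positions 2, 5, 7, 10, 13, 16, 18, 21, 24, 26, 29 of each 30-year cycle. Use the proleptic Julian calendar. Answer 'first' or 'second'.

first

The two dates have Julian Day Numbers 2543453 and 2545879 respectively.
Since 2543453 < 2545879, the first date comes first.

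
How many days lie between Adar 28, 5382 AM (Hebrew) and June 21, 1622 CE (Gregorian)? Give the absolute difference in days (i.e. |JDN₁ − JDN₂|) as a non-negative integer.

103

First date → JDN 2313552; second date → JDN 2313655.
The interval is |2313552 − 2313655| = 103 days.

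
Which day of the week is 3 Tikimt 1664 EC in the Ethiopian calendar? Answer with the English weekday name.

This is JDN 2331664 (11 October 1671 Gregorian).
Since JDN mod 7 = 6 (0 = Monday), the day is Sunday.

Sunday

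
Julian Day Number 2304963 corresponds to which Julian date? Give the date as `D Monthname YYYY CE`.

The Gregorian equivalent of JDN 2304963 is 3 September 1598.
In the Julian calendar that day is 24 August 1598 CE.

24 August 1598 CE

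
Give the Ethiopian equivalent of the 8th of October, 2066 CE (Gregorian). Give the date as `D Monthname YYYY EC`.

Both dates share Julian Day Number 2475932; in the Ethiopian calendar that is 28 Meskerem 2059 EC.

28 Meskerem 2059 EC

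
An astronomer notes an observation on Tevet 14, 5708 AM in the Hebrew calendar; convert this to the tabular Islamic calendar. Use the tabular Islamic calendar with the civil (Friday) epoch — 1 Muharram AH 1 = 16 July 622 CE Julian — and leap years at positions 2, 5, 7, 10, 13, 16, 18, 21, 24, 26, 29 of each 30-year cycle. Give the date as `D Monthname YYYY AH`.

13 Safar 1367 AH

The source date corresponds to 27 December 1947 in the Gregorian calendar (JDN 2432547).
That day falls on 13 Safar 1367 AH in the tabular Islamic calendar.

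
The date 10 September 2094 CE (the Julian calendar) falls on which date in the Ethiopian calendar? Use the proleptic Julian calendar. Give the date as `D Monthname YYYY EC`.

13 Meskerem 2087 EC

The source date corresponds to 23 September 2094 in the Gregorian calendar (JDN 2486144).
That day falls on 13 Meskerem 2087 EC in the Ethiopian calendar.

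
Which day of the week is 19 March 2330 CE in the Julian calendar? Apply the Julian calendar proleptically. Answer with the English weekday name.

In the Gregorian calendar this is 4 April 2330 (JDN 2572168).
Since JDN mod 7 = 4 (0 = Monday), the day is Friday.

Friday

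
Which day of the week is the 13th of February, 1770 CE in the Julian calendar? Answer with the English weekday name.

Equivalently 24 February 1770 Gregorian, JDN 2367594.
Since JDN mod 7 = 5 (0 = Monday), the day is Saturday.

Saturday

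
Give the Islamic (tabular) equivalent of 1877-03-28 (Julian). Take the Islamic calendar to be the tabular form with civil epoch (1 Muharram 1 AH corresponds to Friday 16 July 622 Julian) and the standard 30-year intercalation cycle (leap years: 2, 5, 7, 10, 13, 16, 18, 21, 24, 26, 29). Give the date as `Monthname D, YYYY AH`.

Julian Day Number of the source date = 2406719.
Converting JDN 2406719 to the tabular Islamic calendar gives 25 Rabi' al-Awwal 1294 AH.

Rabi' al-Awwal 25, 1294 AH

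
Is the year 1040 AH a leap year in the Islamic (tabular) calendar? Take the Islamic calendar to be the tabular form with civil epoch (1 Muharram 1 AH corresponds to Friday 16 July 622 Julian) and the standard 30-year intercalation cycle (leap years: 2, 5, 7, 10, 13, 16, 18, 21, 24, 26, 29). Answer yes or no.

Year 1040 AH is year 20 of its 30-year cycle; leap positions are 2, 5, 7, 10, 13, 16, 18, 21, 24, 26, 29, so it is a common year (354 days).

no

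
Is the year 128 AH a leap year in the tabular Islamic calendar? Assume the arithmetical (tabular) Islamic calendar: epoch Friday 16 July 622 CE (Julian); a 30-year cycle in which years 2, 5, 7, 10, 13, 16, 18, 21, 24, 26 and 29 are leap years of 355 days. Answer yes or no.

no

Year 128 AH is year 8 of its 30-year cycle; leap positions are 2, 5, 7, 10, 13, 16, 18, 21, 24, 26, 29, so it is a common year (354 days).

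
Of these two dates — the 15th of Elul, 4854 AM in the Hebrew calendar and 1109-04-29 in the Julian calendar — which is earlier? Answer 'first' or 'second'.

Converting both to JDN: 2120883 vs 2126239; the smaller is the first.

first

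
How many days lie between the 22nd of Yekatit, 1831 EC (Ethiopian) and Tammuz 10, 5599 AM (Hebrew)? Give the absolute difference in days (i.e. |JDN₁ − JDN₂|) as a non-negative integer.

114

First date → JDN 2392799; second date → JDN 2392913.
The interval is |2392799 − 2392913| = 114 days.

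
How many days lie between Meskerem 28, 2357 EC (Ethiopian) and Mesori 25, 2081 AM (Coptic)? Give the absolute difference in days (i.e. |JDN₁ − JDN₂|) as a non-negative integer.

JDN of the first date = 2584777.
JDN of the second date = 2585104.
|2585104 − 2584777| = 327.

327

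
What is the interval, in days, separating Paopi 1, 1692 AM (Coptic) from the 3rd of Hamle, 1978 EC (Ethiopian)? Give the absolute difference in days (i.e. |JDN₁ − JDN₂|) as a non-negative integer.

First date → JDN 2442698; second date → JDN 2446622.
The interval is |2442698 − 2446622| = 3924 days.

3924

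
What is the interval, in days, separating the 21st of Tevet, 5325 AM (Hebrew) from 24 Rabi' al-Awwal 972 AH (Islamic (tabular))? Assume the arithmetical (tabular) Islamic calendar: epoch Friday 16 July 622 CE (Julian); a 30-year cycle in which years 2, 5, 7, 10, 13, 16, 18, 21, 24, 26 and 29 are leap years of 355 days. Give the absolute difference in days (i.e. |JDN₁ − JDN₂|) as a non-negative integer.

56

JDN of the first date = 2292668.
JDN of the second date = 2292612.
|2292612 − 2292668| = 56.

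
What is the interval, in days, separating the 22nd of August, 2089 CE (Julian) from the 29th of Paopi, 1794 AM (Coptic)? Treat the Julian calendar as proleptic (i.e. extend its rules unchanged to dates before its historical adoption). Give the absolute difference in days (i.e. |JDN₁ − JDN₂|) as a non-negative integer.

JDN of the first date = 2484299.
JDN of the second date = 2479981.
|2479981 − 2484299| = 4318.

4318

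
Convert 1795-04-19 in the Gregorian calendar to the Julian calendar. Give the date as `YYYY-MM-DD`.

At this point the Julian calendar is 11 days behind the Gregorian.
19 April 1795 Gregorian − 11 days → 8 April 1795 Julian.

1795-04-08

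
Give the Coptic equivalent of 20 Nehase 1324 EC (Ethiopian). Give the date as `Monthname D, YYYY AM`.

Mesori 20, 1048 AM

Both dates share Julian Day Number 2207796; in the Coptic calendar that is 20 Mesori 1048 AM.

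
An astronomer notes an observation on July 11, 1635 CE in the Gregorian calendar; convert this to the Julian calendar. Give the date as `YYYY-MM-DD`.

The Julian–Gregorian offset here is 10 days (Julian trailing).
11 July 1635 Gregorian − 10 days → 1 July 1635 Julian.

1635-07-01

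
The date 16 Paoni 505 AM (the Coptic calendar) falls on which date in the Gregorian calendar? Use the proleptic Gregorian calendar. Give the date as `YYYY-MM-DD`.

0789-06-14

Both dates share Julian Day Number 2009401; in the Gregorian calendar that is 14 June 789 CE.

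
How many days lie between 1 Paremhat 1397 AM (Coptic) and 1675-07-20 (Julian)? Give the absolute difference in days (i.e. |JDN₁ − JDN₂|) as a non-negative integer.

2047

JDN of the first date = 2335099.
JDN of the second date = 2333052.
|2333052 − 2335099| = 2047.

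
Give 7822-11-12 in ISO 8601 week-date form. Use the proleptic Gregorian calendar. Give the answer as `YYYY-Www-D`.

7822-W46-2

The weekday is Tuesday (ISO weekday 2).
That Tuesday belongs to ISO week 46 of ISO year 7822.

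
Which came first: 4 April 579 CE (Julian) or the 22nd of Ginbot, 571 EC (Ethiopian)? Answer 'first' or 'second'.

first

Converting both to JDN: 1932631 vs 1932674; the smaller is the first.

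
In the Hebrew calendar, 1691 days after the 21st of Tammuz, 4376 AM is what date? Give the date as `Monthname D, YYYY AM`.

The starting date is JDN 1946245; 1946245 + 1691 = 1947936.
JDN 1947936 corresponds to Adar I 30, 4381 AM.

Adar I 30, 4381 AM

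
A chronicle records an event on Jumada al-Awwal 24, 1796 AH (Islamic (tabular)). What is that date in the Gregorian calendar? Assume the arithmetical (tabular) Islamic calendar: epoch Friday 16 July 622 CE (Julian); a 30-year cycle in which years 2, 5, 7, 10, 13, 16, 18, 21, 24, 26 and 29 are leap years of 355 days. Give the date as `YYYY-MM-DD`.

Julian Day Number of the source date = 2584669.
Converting JDN 2584669 to the Gregorian calendar gives 25 June 2364 CE.

2364-06-25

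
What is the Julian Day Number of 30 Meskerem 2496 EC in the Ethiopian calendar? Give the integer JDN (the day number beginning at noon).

2635549

Equivalently 15 October 2503 (Gregorian).
JDN 2299161 is 15 October 1582 CE (Gregorian); the target day is +336388 days from there, so JDN = 2635549.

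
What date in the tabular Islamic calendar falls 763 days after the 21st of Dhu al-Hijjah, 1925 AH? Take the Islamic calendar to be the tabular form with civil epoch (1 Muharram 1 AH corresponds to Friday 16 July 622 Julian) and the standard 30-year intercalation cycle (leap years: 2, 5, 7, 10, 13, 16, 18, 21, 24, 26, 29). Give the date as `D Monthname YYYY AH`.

15 Safar 1928 AH

JDN of the 21st of Dhu al-Hijjah, 1925 AH = 2630586.
2630586 + 763 = 2631349.
JDN 2631349 in the tabular Islamic calendar is 15 Safar 1928 AH.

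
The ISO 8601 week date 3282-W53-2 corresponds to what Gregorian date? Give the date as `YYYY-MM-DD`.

ISO week 1 of 3282 is the week containing the first Thursday of 3282.
Week 53, day 2 (Tuesday) lands on 3282-12-29.

3282-12-29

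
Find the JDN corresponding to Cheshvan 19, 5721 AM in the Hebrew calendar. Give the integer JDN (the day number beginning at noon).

2437248

In the Gregorian calendar the same day is 9 November 1960.
JDN 2451545 is 1 January 2000 CE (Gregorian); the target day is −14297 days from there, so JDN = 2437248.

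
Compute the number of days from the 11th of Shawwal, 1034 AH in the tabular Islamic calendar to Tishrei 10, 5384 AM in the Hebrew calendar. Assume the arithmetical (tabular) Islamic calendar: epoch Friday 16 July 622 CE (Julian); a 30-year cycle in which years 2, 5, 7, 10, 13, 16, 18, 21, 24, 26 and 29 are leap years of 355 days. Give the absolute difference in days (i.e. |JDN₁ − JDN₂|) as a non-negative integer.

First date → JDN 2314777; second date → JDN 2314125.
The interval is |2314777 − 2314125| = 652 days.

652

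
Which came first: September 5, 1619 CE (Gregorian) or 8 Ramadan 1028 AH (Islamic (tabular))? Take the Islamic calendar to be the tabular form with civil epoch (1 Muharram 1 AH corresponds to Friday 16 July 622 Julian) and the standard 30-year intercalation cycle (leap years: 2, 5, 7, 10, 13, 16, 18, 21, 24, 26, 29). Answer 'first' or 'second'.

second

First date → JDN 2312635; second date → JDN 2312618.
JDN 2312618 < JDN 2312635, so the second date is earlier.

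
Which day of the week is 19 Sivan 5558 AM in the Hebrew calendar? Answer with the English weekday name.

Sunday

In the Gregorian calendar this is 3 June 1798 (JDN 2377920).
Since JDN mod 7 = 6 (0 = Monday), the day is Sunday.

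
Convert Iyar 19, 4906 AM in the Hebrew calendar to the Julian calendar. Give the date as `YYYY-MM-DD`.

Both dates share Julian Day Number 2139757; in the Julian calendar that is 3 May 1146 CE.

1146-05-03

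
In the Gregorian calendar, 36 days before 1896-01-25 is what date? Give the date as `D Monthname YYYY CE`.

JDN of 1896-01-25 = 2413584.
2413584 − 36 = 2413548.
JDN 2413548 in the Gregorian calendar is 20 December 1895 CE.

20 December 1895 CE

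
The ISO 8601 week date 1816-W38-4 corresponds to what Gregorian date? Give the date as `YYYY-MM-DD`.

ISO week 1 of 1816 is the week containing the first Thursday of 1816.
Week 38, day 4 (Thursday) lands on 1816-09-19.

1816-09-19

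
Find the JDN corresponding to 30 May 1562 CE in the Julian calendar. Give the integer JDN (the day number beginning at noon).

In the proleptic Gregorian calendar the same day is 9 June 1562.
JDN 2400001 is 17 November 1858 CE (Gregorian), MJD 0; the target day is −108273 days from there, so JDN = 2291728.

2291728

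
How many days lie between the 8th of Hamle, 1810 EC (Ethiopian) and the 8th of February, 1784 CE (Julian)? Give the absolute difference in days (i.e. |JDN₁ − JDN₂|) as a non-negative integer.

12563

First date → JDN 2385265; second date → JDN 2372702.
The interval is |2385265 − 2372702| = 12563 days.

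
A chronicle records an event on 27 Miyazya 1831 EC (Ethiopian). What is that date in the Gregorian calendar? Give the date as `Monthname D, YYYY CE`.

Both dates share Julian Day Number 2392864; in the Gregorian calendar that is 4 May 1839 CE.

May 4, 1839 CE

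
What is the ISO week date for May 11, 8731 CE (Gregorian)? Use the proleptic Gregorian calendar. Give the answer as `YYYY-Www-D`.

8731-W20-1

The weekday is Monday (ISO weekday 1).
That Monday belongs to ISO week 20 of ISO year 8731.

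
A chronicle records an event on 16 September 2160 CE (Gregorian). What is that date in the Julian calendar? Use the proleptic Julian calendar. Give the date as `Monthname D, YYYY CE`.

September 2, 2160 CE

For dates in this range the Gregorian date is 14 days ahead of the Julian.
16 September 2160 Gregorian − 14 days → 2 September 2160 Julian.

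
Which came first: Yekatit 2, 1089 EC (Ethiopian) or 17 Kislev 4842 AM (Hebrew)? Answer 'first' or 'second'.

First date → JDN 2121764; second date → JDN 2116218.
JDN 2116218 < JDN 2121764, so the second date is earlier.

second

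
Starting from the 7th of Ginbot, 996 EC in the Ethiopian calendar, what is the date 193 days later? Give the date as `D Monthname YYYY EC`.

JDN of the 7th of Ginbot, 996 EC = 2087891.
2087891 + 193 = 2088084.
JDN 2088084 in the Ethiopian calendar is 15 Hidar 997 EC.

15 Hidar 997 EC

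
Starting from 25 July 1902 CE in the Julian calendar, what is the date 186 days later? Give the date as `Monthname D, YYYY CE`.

JDN of 25 July 1902 CE = 2415969.
2415969 + 186 = 2416155.
JDN 2416155 in the Julian calendar is January 27, 1903 CE.

January 27, 1903 CE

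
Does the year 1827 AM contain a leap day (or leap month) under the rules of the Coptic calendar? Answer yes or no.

yes

1827 mod 4 = 3; in the Coptic calendar a year is leap when year mod 4 = 3, so it is a leap year.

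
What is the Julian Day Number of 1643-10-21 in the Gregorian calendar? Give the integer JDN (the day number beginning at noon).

JDN 2299161 is 15 October 1582 CE (Gregorian); the target day is +22286 days from there, so JDN = 2321447.

2321447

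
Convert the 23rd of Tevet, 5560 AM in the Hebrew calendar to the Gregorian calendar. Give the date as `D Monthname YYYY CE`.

Both dates share Julian Day Number 2378516; in the Gregorian calendar that is 20 January 1800 CE.

20 January 1800 CE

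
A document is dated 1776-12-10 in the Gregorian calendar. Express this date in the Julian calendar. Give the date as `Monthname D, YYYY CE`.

November 29, 1776 CE

The Julian–Gregorian offset here is 11 days (Julian trailing).
10 December 1776 Gregorian − 11 days → 29 November 1776 Julian.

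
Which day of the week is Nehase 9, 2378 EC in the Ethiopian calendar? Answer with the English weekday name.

Monday

Equivalently 18 August 2386 Gregorian, JDN 2592758.
2592758 ≡ 0 (mod 7); counting from Monday = 0 gives Monday.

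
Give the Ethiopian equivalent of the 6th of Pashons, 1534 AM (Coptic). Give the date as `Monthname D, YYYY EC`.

Ginbot 6, 1810 EC

Julian Day Number of the source date = 2385203.
Converting JDN 2385203 to the Ethiopian calendar gives 6 Ginbot 1810 EC.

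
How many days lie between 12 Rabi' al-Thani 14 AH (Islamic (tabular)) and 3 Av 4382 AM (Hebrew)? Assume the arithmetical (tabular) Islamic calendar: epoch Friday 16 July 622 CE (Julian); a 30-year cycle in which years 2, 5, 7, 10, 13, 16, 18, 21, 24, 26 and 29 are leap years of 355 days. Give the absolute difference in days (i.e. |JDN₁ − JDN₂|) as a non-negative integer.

First date → JDN 1953147; second date → JDN 1948440.
The interval is |1953147 − 1948440| = 4707 days.

4707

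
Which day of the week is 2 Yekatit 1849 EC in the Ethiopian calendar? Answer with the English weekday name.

Equivalently 8 February 1857 Gregorian, JDN 2399354.
Since JDN mod 7 = 6 (0 = Monday), the day is Sunday.

Sunday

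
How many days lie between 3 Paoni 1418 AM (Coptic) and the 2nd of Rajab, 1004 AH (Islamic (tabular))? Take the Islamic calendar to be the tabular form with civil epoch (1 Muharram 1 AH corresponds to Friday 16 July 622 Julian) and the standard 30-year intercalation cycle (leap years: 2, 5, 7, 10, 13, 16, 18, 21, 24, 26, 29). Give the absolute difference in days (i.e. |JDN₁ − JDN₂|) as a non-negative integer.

38813

JDN of the first date = 2342861.
JDN of the second date = 2304048.
|2304048 − 2342861| = 38813.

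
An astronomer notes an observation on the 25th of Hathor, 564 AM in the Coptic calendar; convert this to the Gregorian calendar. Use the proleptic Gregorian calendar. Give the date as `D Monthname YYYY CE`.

26 November 847 CE

Julian Day Number of the source date = 2030750.
Converting JDN 2030750 to the Gregorian calendar gives 26 November 847 CE.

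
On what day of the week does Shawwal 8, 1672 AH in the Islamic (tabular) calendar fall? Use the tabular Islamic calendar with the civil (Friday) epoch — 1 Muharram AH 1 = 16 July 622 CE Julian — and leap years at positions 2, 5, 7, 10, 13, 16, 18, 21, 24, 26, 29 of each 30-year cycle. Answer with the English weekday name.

In the Gregorian calendar this is 15 July 2244 (JDN 2540860).
JDN 2540860 mod 7 = 0, and JDN 0 was a Monday, so this is a Monday.

Monday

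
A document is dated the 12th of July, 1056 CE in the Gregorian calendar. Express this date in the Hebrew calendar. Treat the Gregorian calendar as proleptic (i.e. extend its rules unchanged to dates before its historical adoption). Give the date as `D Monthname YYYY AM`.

21 Tammuz 4816 AM

Both dates share Julian Day Number 2106949; in the Hebrew calendar that is 21 Tammuz 4816 AM.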